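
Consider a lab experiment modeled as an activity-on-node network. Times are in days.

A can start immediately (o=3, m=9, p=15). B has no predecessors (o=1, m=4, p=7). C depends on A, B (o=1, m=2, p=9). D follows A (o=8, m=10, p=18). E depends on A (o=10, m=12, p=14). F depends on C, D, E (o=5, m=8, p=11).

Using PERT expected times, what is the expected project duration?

29 days

te_A = (3 + 4·9 + 15)/6 = 54/6 = 9
te_B = (1 + 4·4 + 7)/6 = 24/6 = 4
te_C = (1 + 4·2 + 9)/6 = 18/6 = 3
te_D = (8 + 4·10 + 18)/6 = 66/6 = 11
te_E = (10 + 4·12 + 14)/6 = 72/6 = 12
te_F = (5 + 4·8 + 11)/6 = 48/6 = 8

Forward pass:
ES_A = 0; EF_A = 9
ES_B = 0; EF_B = 4
ES_C = max(EF_A=9, EF_B=4) = 9; EF_C = 9+3 = 12
ES_D = 9; EF_D = 9+11 = 20
ES_E = 9; EF_E = 9+12 = 21
ES_F = max(EF_C=12, EF_D=20, EF_E=21) = 21; EF_F = 21+8 = 29
Expected project duration μ = 29 days. Critical path: A → E → F.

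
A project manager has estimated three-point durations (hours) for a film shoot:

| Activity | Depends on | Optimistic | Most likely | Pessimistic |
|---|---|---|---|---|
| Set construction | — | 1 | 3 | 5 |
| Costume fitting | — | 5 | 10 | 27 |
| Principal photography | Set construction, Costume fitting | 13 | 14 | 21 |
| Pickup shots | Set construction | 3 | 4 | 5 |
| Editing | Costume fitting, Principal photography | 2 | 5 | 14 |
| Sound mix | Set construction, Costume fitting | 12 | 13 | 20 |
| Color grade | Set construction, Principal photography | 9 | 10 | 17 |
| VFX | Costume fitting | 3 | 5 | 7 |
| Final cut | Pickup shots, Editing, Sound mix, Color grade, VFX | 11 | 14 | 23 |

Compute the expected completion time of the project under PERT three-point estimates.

te_Set construction = (1 + 4·3 + 5)/6 = 18/6 = 3
te_Costume fitting = (5 + 4·10 + 27)/6 = 72/6 = 12
te_Principal photography = (13 + 4·14 + 21)/6 = 90/6 = 15
te_Pickup shots = (3 + 4·4 + 5)/6 = 24/6 = 4
te_Editing = (2 + 4·5 + 14)/6 = 36/6 = 6
te_Sound mix = (12 + 4·13 + 20)/6 = 84/6 = 14
te_Color grade = (9 + 4·10 + 17)/6 = 66/6 = 11
te_VFX = (3 + 4·5 + 7)/6 = 30/6 = 5
te_Final cut = (11 + 4·14 + 23)/6 = 90/6 = 15

Forward pass:
ES_Set construction = 0; EF_Set construction = 3
ES_Costume fitting = 0; EF_Costume fitting = 12
ES_Principal photography = max(EF_Set construction=3, EF_Costume fitting=12) = 12; EF_Principal photography = 12+15 = 27
ES_Pickup shots = 3; EF_Pickup shots = 3+4 = 7
ES_Editing = max(EF_Costume fitting=12, EF_Principal photography=27) = 27; EF_Editing = 27+6 = 33
ES_Sound mix = max(EF_Set construction=3, EF_Costume fitting=12) = 12; EF_Sound mix = 12+14 = 26
ES_Color grade = max(EF_Set construction=3, EF_Principal photography=27) = 27; EF_Color grade = 27+11 = 38
ES_VFX = 12; EF_VFX = 12+5 = 17
ES_Final cut = max(EF_Pickup shots=7, EF_Editing=33, EF_Sound mix=26, EF_Color grade=38, EF_VFX=17) = 38; EF_Final cut = 38+15 = 53
Expected project duration μ = 53 hours. Critical path: Costume fitting → Principal photography → Color grade → Final cut.

53 hours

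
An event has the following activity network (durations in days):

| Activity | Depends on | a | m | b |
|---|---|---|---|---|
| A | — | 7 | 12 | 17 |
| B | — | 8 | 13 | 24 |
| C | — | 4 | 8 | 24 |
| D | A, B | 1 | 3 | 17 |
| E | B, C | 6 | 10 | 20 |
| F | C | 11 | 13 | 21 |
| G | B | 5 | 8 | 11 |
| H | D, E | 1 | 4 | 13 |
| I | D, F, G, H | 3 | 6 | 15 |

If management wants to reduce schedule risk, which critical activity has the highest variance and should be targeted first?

B

te_A = (7 + 4·12 + 17)/6 = 72/6 = 12; σ²_A = ((17−7)/6)² = 2.778
te_B = (8 + 4·13 + 24)/6 = 84/6 = 14; σ²_B = ((24−8)/6)² = 7.111
te_C = (4 + 4·8 + 24)/6 = 60/6 = 10; σ²_C = ((24−4)/6)² = 11.111
te_D = (1 + 4·3 + 17)/6 = 30/6 = 5; σ²_D = ((17−1)/6)² = 7.111
te_E = (6 + 4·10 + 20)/6 = 66/6 = 11; σ²_E = ((20−6)/6)² = 5.444
te_F = (11 + 4·13 + 21)/6 = 84/6 = 14; σ²_F = ((21−11)/6)² = 2.778
te_G = (5 + 4·8 + 11)/6 = 48/6 = 8; σ²_G = ((11−5)/6)² = 1.000
te_H = (1 + 4·4 + 13)/6 = 30/6 = 5; σ²_H = ((13−1)/6)² = 4.000
te_I = (3 + 4·6 + 15)/6 = 42/6 = 7; σ²_I = ((15−3)/6)² = 4.000

Forward pass:
ES_A = 0; EF_A = 12
ES_B = 0; EF_B = 14
ES_C = 0; EF_C = 10
ES_D = max(EF_A=12, EF_B=14) = 14; EF_D = 14+5 = 19
ES_E = max(EF_B=14, EF_C=10) = 14; EF_E = 14+11 = 25
ES_F = 10; EF_F = 10+14 = 24
ES_G = 14; EF_G = 14+8 = 22
ES_H = max(EF_D=19, EF_E=25) = 25; EF_H = 25+5 = 30
ES_I = max(EF_D=19, EF_F=24, EF_G=22, EF_H=30) = 30; EF_I = 30+7 = 37
Expected project duration μ = 37 days. Critical path: B → E → H → I.

Variances on critical path: σ²_B=7.111, σ²_E=5.444, σ²_H=4.000, σ²_I=4.000.
Largest is σ²_B = 7.111.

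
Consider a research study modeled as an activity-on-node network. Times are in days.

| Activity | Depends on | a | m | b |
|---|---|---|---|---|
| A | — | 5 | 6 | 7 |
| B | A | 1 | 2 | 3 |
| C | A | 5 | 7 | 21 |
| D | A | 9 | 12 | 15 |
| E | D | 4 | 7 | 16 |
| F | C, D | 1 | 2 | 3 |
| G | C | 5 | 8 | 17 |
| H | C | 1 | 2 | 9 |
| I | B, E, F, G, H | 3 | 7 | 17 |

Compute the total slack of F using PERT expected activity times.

te_A = (5 + 4·6 + 7)/6 = 36/6 = 6
te_B = (1 + 4·2 + 3)/6 = 12/6 = 2
te_C = (5 + 4·7 + 21)/6 = 54/6 = 9
te_D = (9 + 4·12 + 15)/6 = 72/6 = 12
te_E = (4 + 4·7 + 16)/6 = 48/6 = 8
te_F = (1 + 4·2 + 3)/6 = 12/6 = 2
te_G = (5 + 4·8 + 17)/6 = 54/6 = 9
te_H = (1 + 4·2 + 9)/6 = 18/6 = 3
te_I = (3 + 4·7 + 17)/6 = 48/6 = 8

Forward pass:
ES_A = 0; EF_A = 6
ES_B = 6; EF_B = 6+2 = 8
ES_C = 6; EF_C = 6+9 = 15
ES_D = 6; EF_D = 6+12 = 18
ES_E = 18; EF_E = 18+8 = 26
ES_F = max(EF_C=15, EF_D=18) = 18; EF_F = 18+2 = 20
ES_G = 15; EF_G = 15+9 = 24
ES_H = 15; EF_H = 15+3 = 18
ES_I = max(EF_B=8, EF_E=26, EF_F=20, EF_G=24, EF_H=18) = 26; EF_I = 26+8 = 34
Expected project duration μ = 34 days. Critical path: A → D → E → I.

Backward pass:
LF_I = 34; LS_I = 34−8 = 26
LF_H = LS_I = 26; LS_H = 26−3 = 23
LF_G = LS_I = 26; LS_G = 26−9 = 17
LF_F = LS_I = 26; LS_F = 26−2 = 24
LF_E = LS_I = 26; LS_E = 26−8 = 18
LF_D = min(LS_E=18, LS_F=24) = 18; LS_D = 18−12 = 6
LF_C = min(LS_F=24, LS_G=17, LS_H=23) = 17; LS_C = 17−9 = 8
LF_B = LS_I = 26; LS_B = 26−2 = 24
LF_A = min(LS_B=24, LS_C=8, LS_D=6) = 6; LS_A = 6−6 = 0
Slack_F = LS_F − ES_F = 24 − 18 = 6

6 days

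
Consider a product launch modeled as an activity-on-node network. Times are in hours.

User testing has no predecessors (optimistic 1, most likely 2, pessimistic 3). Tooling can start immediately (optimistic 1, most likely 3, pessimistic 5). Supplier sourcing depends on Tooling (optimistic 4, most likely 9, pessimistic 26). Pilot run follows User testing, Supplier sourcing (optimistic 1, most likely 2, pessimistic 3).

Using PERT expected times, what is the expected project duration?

16 hours

te_User testing = (1 + 4·2 + 3)/6 = 12/6 = 2
te_Tooling = (1 + 4·3 + 5)/6 = 18/6 = 3
te_Supplier sourcing = (4 + 4·9 + 26)/6 = 66/6 = 11
te_Pilot run = (1 + 4·2 + 3)/6 = 12/6 = 2

Forward pass:
ES_User testing = 0; EF_User testing = 2
ES_Tooling = 0; EF_Tooling = 3
ES_Supplier sourcing = 3; EF_Supplier sourcing = 3+11 = 14
ES_Pilot run = max(EF_User testing=2, EF_Supplier sourcing=14) = 14; EF_Pilot run = 14+2 = 16
Expected project duration μ = 16 hours. Critical path: Tooling → Supplier sourcing → Pilot run.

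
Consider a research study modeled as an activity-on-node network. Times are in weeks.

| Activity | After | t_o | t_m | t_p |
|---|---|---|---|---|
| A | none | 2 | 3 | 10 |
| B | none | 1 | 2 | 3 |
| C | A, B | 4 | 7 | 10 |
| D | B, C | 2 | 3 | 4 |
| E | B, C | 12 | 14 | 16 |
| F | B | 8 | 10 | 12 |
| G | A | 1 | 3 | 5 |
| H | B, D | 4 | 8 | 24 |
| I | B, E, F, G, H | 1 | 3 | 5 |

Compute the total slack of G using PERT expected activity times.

te_A = (2 + 4·3 + 10)/6 = 24/6 = 4
te_B = (1 + 4·2 + 3)/6 = 12/6 = 2
te_C = (4 + 4·7 + 10)/6 = 42/6 = 7
te_D = (2 + 4·3 + 4)/6 = 18/6 = 3
te_E = (12 + 4·14 + 16)/6 = 84/6 = 14
te_F = (8 + 4·10 + 12)/6 = 60/6 = 10
te_G = (1 + 4·3 + 5)/6 = 18/6 = 3
te_H = (4 + 4·8 + 24)/6 = 60/6 = 10
te_I = (1 + 4·3 + 5)/6 = 18/6 = 3

Forward pass:
ES_A = 0; EF_A = 4
ES_B = 0; EF_B = 2
ES_C = max(EF_A=4, EF_B=2) = 4; EF_C = 4+7 = 11
ES_D = max(EF_B=2, EF_C=11) = 11; EF_D = 11+3 = 14
ES_E = max(EF_B=2, EF_C=11) = 11; EF_E = 11+14 = 25
ES_F = 2; EF_F = 2+10 = 12
ES_G = 4; EF_G = 4+3 = 7
ES_H = max(EF_B=2, EF_D=14) = 14; EF_H = 14+10 = 24
ES_I = max(EF_B=2, EF_E=25, EF_F=12, EF_G=7, EF_H=24) = 25; EF_I = 25+3 = 28
Expected project duration μ = 28 weeks. Critical path: A → C → E → I.

Backward pass:
LF_I = 28; LS_I = 28−3 = 25
LF_H = LS_I = 25; LS_H = 25−10 = 15
LF_G = LS_I = 25; LS_G = 25−3 = 22
LF_F = LS_I = 25; LS_F = 25−10 = 15
LF_E = LS_I = 25; LS_E = 25−14 = 11
LF_D = LS_H = 15; LS_D = 15−3 = 12
LF_C = min(LS_D=12, LS_E=11) = 11; LS_C = 11−7 = 4
LF_B = min(LS_C=4, LS_D=12, LS_E=11, LS_F=15, LS_H=15, LS_I=25) = 4; LS_B = 4−2 = 2
LF_A = min(LS_C=4, LS_G=22) = 4; LS_A = 4−4 = 0
Slack_G = LS_G − ES_G = 22 − 4 = 18

18 weeks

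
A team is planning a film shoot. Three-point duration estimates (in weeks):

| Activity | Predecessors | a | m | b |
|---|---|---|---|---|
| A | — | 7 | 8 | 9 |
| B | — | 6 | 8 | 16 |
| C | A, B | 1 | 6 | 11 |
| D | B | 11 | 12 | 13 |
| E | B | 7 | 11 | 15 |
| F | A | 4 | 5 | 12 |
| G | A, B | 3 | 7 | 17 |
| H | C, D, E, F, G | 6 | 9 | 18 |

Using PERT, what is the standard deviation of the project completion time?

2.62 weeks

te_A = (7 + 4·8 + 9)/6 = 48/6 = 8; σ²_A = ((9−7)/6)² = 0.111
te_B = (6 + 4·8 + 16)/6 = 54/6 = 9; σ²_B = ((16−6)/6)² = 2.778
te_C = (1 + 4·6 + 11)/6 = 36/6 = 6; σ²_C = ((11−1)/6)² = 2.778
te_D = (11 + 4·12 + 13)/6 = 72/6 = 12; σ²_D = ((13−11)/6)² = 0.111
te_E = (7 + 4·11 + 15)/6 = 66/6 = 11; σ²_E = ((15−7)/6)² = 1.778
te_F = (4 + 4·5 + 12)/6 = 36/6 = 6; σ²_F = ((12−4)/6)² = 1.778
te_G = (3 + 4·7 + 17)/6 = 48/6 = 8; σ²_G = ((17−3)/6)² = 5.444
te_H = (6 + 4·9 + 18)/6 = 60/6 = 10; σ²_H = ((18−6)/6)² = 4.000

Forward pass:
ES_A = 0; EF_A = 8
ES_B = 0; EF_B = 9
ES_C = max(EF_A=8, EF_B=9) = 9; EF_C = 9+6 = 15
ES_D = 9; EF_D = 9+12 = 21
ES_E = 9; EF_E = 9+11 = 20
ES_F = 8; EF_F = 8+6 = 14
ES_G = max(EF_A=8, EF_B=9) = 9; EF_G = 9+8 = 17
ES_H = max(EF_C=15, EF_D=21, EF_E=20, EF_F=14, EF_G=17) = 21; EF_H = 21+10 = 31
Expected project duration μ = 31 weeks. Critical path: B → D → H.

Variance along critical path = 2.778 + 0.111 + 4.000 = 6.889
σ = √6.889 = 2.625 weeks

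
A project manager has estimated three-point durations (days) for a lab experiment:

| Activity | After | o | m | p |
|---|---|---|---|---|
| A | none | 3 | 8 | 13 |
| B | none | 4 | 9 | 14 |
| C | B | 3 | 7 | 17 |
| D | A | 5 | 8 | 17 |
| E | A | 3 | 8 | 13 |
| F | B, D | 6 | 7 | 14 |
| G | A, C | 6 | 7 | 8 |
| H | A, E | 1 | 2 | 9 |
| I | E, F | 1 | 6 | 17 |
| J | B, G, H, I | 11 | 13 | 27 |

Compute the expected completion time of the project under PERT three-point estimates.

te_A = (3 + 4·8 + 13)/6 = 48/6 = 8
te_B = (4 + 4·9 + 14)/6 = 54/6 = 9
te_C = (3 + 4·7 + 17)/6 = 48/6 = 8
te_D = (5 + 4·8 + 17)/6 = 54/6 = 9
te_E = (3 + 4·8 + 13)/6 = 48/6 = 8
te_F = (6 + 4·7 + 14)/6 = 48/6 = 8
te_G = (6 + 4·7 + 8)/6 = 42/6 = 7
te_H = (1 + 4·2 + 9)/6 = 18/6 = 3
te_I = (1 + 4·6 + 17)/6 = 42/6 = 7
te_J = (11 + 4·13 + 27)/6 = 90/6 = 15

Forward pass:
ES_A = 0; EF_A = 8
ES_B = 0; EF_B = 9
ES_C = 9; EF_C = 9+8 = 17
ES_D = 8; EF_D = 8+9 = 17
ES_E = 8; EF_E = 8+8 = 16
ES_F = max(EF_B=9, EF_D=17) = 17; EF_F = 17+8 = 25
ES_G = max(EF_A=8, EF_C=17) = 17; EF_G = 17+7 = 24
ES_H = max(EF_A=8, EF_E=16) = 16; EF_H = 16+3 = 19
ES_I = max(EF_E=16, EF_F=25) = 25; EF_I = 25+7 = 32
ES_J = max(EF_B=9, EF_G=24, EF_H=19, EF_I=32) = 32; EF_J = 32+15 = 47
Expected project duration μ = 47 days. Critical path: A → D → F → I → J.

47 days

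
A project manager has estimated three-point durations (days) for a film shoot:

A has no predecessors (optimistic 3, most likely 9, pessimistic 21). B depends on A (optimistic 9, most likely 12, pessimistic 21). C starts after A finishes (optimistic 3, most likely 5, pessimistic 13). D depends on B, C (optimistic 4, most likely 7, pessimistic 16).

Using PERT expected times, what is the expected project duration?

31 days

te_A = (3 + 4·9 + 21)/6 = 60/6 = 10
te_B = (9 + 4·12 + 21)/6 = 78/6 = 13
te_C = (3 + 4·5 + 13)/6 = 36/6 = 6
te_D = (4 + 4·7 + 16)/6 = 48/6 = 8

Forward pass:
ES_A = 0; EF_A = 10
ES_B = 10; EF_B = 10+13 = 23
ES_C = 10; EF_C = 10+6 = 16
ES_D = max(EF_B=23, EF_C=16) = 23; EF_D = 23+8 = 31
Expected project duration μ = 31 days. Critical path: A → B → D.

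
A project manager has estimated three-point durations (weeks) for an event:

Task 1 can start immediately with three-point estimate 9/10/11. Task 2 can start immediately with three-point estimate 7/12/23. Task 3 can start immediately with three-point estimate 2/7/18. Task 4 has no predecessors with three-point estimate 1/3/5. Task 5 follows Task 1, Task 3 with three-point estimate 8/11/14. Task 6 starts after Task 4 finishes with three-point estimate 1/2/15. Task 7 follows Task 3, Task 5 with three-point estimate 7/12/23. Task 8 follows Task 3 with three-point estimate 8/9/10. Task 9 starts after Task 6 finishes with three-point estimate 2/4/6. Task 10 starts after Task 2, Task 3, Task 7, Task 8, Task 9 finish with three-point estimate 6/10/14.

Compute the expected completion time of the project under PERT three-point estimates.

te_Task 1 = (9 + 4·10 + 11)/6 = 60/6 = 10
te_Task 2 = (7 + 4·12 + 23)/6 = 78/6 = 13
te_Task 3 = (2 + 4·7 + 18)/6 = 48/6 = 8
te_Task 4 = (1 + 4·3 + 5)/6 = 18/6 = 3
te_Task 5 = (8 + 4·11 + 14)/6 = 66/6 = 11
te_Task 6 = (1 + 4·2 + 15)/6 = 24/6 = 4
te_Task 7 = (7 + 4·12 + 23)/6 = 78/6 = 13
te_Task 8 = (8 + 4·9 + 10)/6 = 54/6 = 9
te_Task 9 = (2 + 4·4 + 6)/6 = 24/6 = 4
te_Task 10 = (6 + 4·10 + 14)/6 = 60/6 = 10

Forward pass:
ES_Task 1 = 0; EF_Task 1 = 10
ES_Task 2 = 0; EF_Task 2 = 13
ES_Task 3 = 0; EF_Task 3 = 8
ES_Task 4 = 0; EF_Task 4 = 3
ES_Task 5 = max(EF_Task 1=10, EF_Task 3=8) = 10; EF_Task 5 = 10+11 = 21
ES_Task 6 = 3; EF_Task 6 = 3+4 = 7
ES_Task 7 = max(EF_Task 3=8, EF_Task 5=21) = 21; EF_Task 7 = 21+13 = 34
ES_Task 8 = 8; EF_Task 8 = 8+9 = 17
ES_Task 9 = 7; EF_Task 9 = 7+4 = 11
ES_Task 10 = max(EF_Task 2=13, EF_Task 3=8, EF_Task 7=34, EF_Task 8=17, EF_Task 9=11) = 34; EF_Task 10 = 34+10 = 44
Expected project duration μ = 44 weeks. Critical path: Task 1 → Task 5 → Task 7 → Task 10.

44 weeks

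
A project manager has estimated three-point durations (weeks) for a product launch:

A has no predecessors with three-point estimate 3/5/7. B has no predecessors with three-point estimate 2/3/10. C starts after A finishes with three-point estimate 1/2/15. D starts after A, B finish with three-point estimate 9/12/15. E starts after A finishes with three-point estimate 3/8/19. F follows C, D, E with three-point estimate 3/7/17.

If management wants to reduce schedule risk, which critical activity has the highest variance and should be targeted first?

F

te_A = (3 + 4·5 + 7)/6 = 30/6 = 5; σ²_A = ((7−3)/6)² = 0.444
te_B = (2 + 4·3 + 10)/6 = 24/6 = 4; σ²_B = ((10−2)/6)² = 1.778
te_C = (1 + 4·2 + 15)/6 = 24/6 = 4; σ²_C = ((15−1)/6)² = 5.444
te_D = (9 + 4·12 + 15)/6 = 72/6 = 12; σ²_D = ((15−9)/6)² = 1.000
te_E = (3 + 4·8 + 19)/6 = 54/6 = 9; σ²_E = ((19−3)/6)² = 7.111
te_F = (3 + 4·7 + 17)/6 = 48/6 = 8; σ²_F = ((17−3)/6)² = 5.444

Forward pass:
ES_A = 0; EF_A = 5
ES_B = 0; EF_B = 4
ES_C = 5; EF_C = 5+4 = 9
ES_D = max(EF_A=5, EF_B=4) = 5; EF_D = 5+12 = 17
ES_E = 5; EF_E = 5+9 = 14
ES_F = max(EF_C=9, EF_D=17, EF_E=14) = 17; EF_F = 17+8 = 25
Expected project duration μ = 25 weeks. Critical path: A → D → F.

Variances on critical path: σ²_A=0.444, σ²_D=1.000, σ²_F=5.444.
Largest is σ²_F = 5.444.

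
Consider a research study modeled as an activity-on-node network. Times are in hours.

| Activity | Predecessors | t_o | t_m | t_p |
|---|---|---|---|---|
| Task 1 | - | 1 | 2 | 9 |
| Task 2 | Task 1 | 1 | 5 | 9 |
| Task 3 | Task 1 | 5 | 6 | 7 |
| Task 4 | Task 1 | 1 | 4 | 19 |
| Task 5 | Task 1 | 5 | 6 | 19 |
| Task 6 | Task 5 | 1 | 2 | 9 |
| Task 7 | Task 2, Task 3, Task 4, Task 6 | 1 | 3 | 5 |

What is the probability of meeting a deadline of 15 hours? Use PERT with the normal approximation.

0.258

te_Task 1 = (1 + 4·2 + 9)/6 = 18/6 = 3; σ²_Task 1 = ((9−1)/6)² = 1.778
te_Task 2 = (1 + 4·5 + 9)/6 = 30/6 = 5; σ²_Task 2 = ((9−1)/6)² = 1.778
te_Task 3 = (5 + 4·6 + 7)/6 = 36/6 = 6; σ²_Task 3 = ((7−5)/6)² = 0.111
te_Task 4 = (1 + 4·4 + 19)/6 = 36/6 = 6; σ²_Task 4 = ((19−1)/6)² = 9.000
te_Task 5 = (5 + 4·6 + 19)/6 = 48/6 = 8; σ²_Task 5 = ((19−5)/6)² = 5.444
te_Task 6 = (1 + 4·2 + 9)/6 = 18/6 = 3; σ²_Task 6 = ((9−1)/6)² = 1.778
te_Task 7 = (1 + 4·3 + 5)/6 = 18/6 = 3; σ²_Task 7 = ((5−1)/6)² = 0.444

Forward pass:
ES_Task 1 = 0; EF_Task 1 = 3
ES_Task 2 = 3; EF_Task 2 = 3+5 = 8
ES_Task 3 = 3; EF_Task 3 = 3+6 = 9
ES_Task 4 = 3; EF_Task 4 = 3+6 = 9
ES_Task 5 = 3; EF_Task 5 = 3+8 = 11
ES_Task 6 = 11; EF_Task 6 = 11+3 = 14
ES_Task 7 = max(EF_Task 2=8, EF_Task 3=9, EF_Task 4=9, EF_Task 6=14) = 14; EF_Task 7 = 14+3 = 17
Expected project duration μ = 17 hours. Critical path: Task 1 → Task 5 → Task 6 → Task 7.

Variance along critical path = 1.778 + 5.444 + 1.778 + 0.444 = 9.444; σ = √9.444 = 3.073 hours.
Z = (15 − 17) / 3.073 = -0.651
P(T ≤ 15) = Φ(-0.651) ≈ 0.258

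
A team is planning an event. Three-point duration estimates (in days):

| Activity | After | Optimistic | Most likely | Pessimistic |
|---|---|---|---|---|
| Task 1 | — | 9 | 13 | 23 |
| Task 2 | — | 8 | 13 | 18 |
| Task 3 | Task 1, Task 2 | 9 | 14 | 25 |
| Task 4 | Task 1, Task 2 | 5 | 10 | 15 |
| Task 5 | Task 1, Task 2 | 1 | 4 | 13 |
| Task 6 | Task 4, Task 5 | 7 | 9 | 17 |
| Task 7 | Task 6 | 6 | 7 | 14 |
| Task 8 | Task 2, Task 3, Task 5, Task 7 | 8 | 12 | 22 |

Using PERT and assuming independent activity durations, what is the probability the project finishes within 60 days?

0.879

te_Task 1 = (9 + 4·13 + 23)/6 = 84/6 = 14; σ²_Task 1 = ((23−9)/6)² = 5.444
te_Task 2 = (8 + 4·13 + 18)/6 = 78/6 = 13; σ²_Task 2 = ((18−8)/6)² = 2.778
te_Task 3 = (9 + 4·14 + 25)/6 = 90/6 = 15; σ²_Task 3 = ((25−9)/6)² = 7.111
te_Task 4 = (5 + 4·10 + 15)/6 = 60/6 = 10; σ²_Task 4 = ((15−5)/6)² = 2.778
te_Task 5 = (1 + 4·4 + 13)/6 = 30/6 = 5; σ²_Task 5 = ((13−1)/6)² = 4.000
te_Task 6 = (7 + 4·9 + 17)/6 = 60/6 = 10; σ²_Task 6 = ((17−7)/6)² = 2.778
te_Task 7 = (6 + 4·7 + 14)/6 = 48/6 = 8; σ²_Task 7 = ((14−6)/6)² = 1.778
te_Task 8 = (8 + 4·12 + 22)/6 = 78/6 = 13; σ²_Task 8 = ((22−8)/6)² = 5.444

Forward pass:
ES_Task 1 = 0; EF_Task 1 = 14
ES_Task 2 = 0; EF_Task 2 = 13
ES_Task 3 = max(EF_Task 1=14, EF_Task 2=13) = 14; EF_Task 3 = 14+15 = 29
ES_Task 4 = max(EF_Task 1=14, EF_Task 2=13) = 14; EF_Task 4 = 14+10 = 24
ES_Task 5 = max(EF_Task 1=14, EF_Task 2=13) = 14; EF_Task 5 = 14+5 = 19
ES_Task 6 = max(EF_Task 4=24, EF_Task 5=19) = 24; EF_Task 6 = 24+10 = 34
ES_Task 7 = 34; EF_Task 7 = 34+8 = 42
ES_Task 8 = max(EF_Task 2=13, EF_Task 3=29, EF_Task 5=19, EF_Task 7=42) = 42; EF_Task 8 = 42+13 = 55
Expected project duration μ = 55 days. Critical path: Task 1 → Task 4 → Task 6 → Task 7 → Task 8.

Variance along critical path = 5.444 + 2.778 + 2.778 + 1.778 + 5.444 = 18.222; σ = √18.222 = 4.269 days.
Z = (60 − 55) / 4.269 = 1.171
P(T ≤ 60) = Φ(1.171) ≈ 0.879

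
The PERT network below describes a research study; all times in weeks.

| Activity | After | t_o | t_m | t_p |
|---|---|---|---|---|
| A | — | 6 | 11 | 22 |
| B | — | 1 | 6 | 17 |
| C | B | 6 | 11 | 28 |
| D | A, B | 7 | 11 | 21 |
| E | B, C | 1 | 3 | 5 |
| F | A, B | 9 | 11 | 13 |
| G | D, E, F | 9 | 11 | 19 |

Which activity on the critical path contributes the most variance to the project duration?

A

te_A = (6 + 4·11 + 22)/6 = 72/6 = 12; σ²_A = ((22−6)/6)² = 7.111
te_B = (1 + 4·6 + 17)/6 = 42/6 = 7; σ²_B = ((17−1)/6)² = 7.111
te_C = (6 + 4·11 + 28)/6 = 78/6 = 13; σ²_C = ((28−6)/6)² = 13.444
te_D = (7 + 4·11 + 21)/6 = 72/6 = 12; σ²_D = ((21−7)/6)² = 5.444
te_E = (1 + 4·3 + 5)/6 = 18/6 = 3; σ²_E = ((5−1)/6)² = 0.444
te_F = (9 + 4·11 + 13)/6 = 66/6 = 11; σ²_F = ((13−9)/6)² = 0.444
te_G = (9 + 4·11 + 19)/6 = 72/6 = 12; σ²_G = ((19−9)/6)² = 2.778

Forward pass:
ES_A = 0; EF_A = 12
ES_B = 0; EF_B = 7
ES_C = 7; EF_C = 7+13 = 20
ES_D = max(EF_A=12, EF_B=7) = 12; EF_D = 12+12 = 24
ES_E = max(EF_B=7, EF_C=20) = 20; EF_E = 20+3 = 23
ES_F = max(EF_A=12, EF_B=7) = 12; EF_F = 12+11 = 23
ES_G = max(EF_D=24, EF_E=23, EF_F=23) = 24; EF_G = 24+12 = 36
Expected project duration μ = 36 weeks. Critical path: A → D → G.

Variances on critical path: σ²_A=7.111, σ²_D=5.444, σ²_G=2.778.
Largest is σ²_A = 7.111.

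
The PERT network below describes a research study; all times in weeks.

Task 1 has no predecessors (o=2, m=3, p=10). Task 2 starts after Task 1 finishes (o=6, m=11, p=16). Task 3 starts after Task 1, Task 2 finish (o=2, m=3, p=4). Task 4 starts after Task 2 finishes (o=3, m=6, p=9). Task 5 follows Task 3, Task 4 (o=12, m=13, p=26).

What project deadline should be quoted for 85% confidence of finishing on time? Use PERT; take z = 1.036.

te_Task 1 = (2 + 4·3 + 10)/6 = 24/6 = 4; σ²_Task 1 = ((10−2)/6)² = 1.778
te_Task 2 = (6 + 4·11 + 16)/6 = 66/6 = 11; σ²_Task 2 = ((16−6)/6)² = 2.778
te_Task 3 = (2 + 4·3 + 4)/6 = 18/6 = 3; σ²_Task 3 = ((4−2)/6)² = 0.111
te_Task 4 = (3 + 4·6 + 9)/6 = 36/6 = 6; σ²_Task 4 = ((9−3)/6)² = 1.000
te_Task 5 = (12 + 4·13 + 26)/6 = 90/6 = 15; σ²_Task 5 = ((26−12)/6)² = 5.444

Forward pass:
ES_Task 1 = 0; EF_Task 1 = 4
ES_Task 2 = 4; EF_Task 2 = 4+11 = 15
ES_Task 3 = max(EF_Task 1=4, EF_Task 2=15) = 15; EF_Task 3 = 15+3 = 18
ES_Task 4 = 15; EF_Task 4 = 15+6 = 21
ES_Task 5 = max(EF_Task 3=18, EF_Task 4=21) = 21; EF_Task 5 = 21+15 = 36
Expected project duration μ = 36 weeks. Critical path: Task 1 → Task 2 → Task 4 → Task 5.

Variance along critical path = 1.778 + 2.778 + 1.000 + 5.444 = 11.000; σ = 3.317 weeks.
D = μ + z·σ = 36 + 1.036·3.317 = 39.4 weeks

39.4 weeks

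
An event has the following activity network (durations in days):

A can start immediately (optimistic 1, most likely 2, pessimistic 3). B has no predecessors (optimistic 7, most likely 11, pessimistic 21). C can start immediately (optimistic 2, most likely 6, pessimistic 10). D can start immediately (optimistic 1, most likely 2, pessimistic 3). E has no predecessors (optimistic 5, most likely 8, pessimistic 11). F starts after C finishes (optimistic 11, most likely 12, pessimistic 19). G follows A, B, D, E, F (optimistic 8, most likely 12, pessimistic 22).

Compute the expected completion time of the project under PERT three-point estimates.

te_A = (1 + 4·2 + 3)/6 = 12/6 = 2
te_B = (7 + 4·11 + 21)/6 = 72/6 = 12
te_C = (2 + 4·6 + 10)/6 = 36/6 = 6
te_D = (1 + 4·2 + 3)/6 = 12/6 = 2
te_E = (5 + 4·8 + 11)/6 = 48/6 = 8
te_F = (11 + 4·12 + 19)/6 = 78/6 = 13
te_G = (8 + 4·12 + 22)/6 = 78/6 = 13

Forward pass:
ES_A = 0; EF_A = 2
ES_B = 0; EF_B = 12
ES_C = 0; EF_C = 6
ES_D = 0; EF_D = 2
ES_E = 0; EF_E = 8
ES_F = 6; EF_F = 6+13 = 19
ES_G = max(EF_A=2, EF_B=12, EF_D=2, EF_E=8, EF_F=19) = 19; EF_G = 19+13 = 32
Expected project duration μ = 32 days. Critical path: C → F → G.

32 days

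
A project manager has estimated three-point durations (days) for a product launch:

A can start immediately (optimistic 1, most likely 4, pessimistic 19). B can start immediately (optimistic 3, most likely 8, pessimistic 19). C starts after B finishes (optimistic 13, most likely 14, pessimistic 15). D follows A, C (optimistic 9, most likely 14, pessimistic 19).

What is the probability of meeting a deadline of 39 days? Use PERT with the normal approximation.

0.736

te_A = (1 + 4·4 + 19)/6 = 36/6 = 6; σ²_A = ((19−1)/6)² = 9.000
te_B = (3 + 4·8 + 19)/6 = 54/6 = 9; σ²_B = ((19−3)/6)² = 7.111
te_C = (13 + 4·14 + 15)/6 = 84/6 = 14; σ²_C = ((15−13)/6)² = 0.111
te_D = (9 + 4·14 + 19)/6 = 84/6 = 14; σ²_D = ((19−9)/6)² = 2.778

Forward pass:
ES_A = 0; EF_A = 6
ES_B = 0; EF_B = 9
ES_C = 9; EF_C = 9+14 = 23
ES_D = max(EF_A=6, EF_C=23) = 23; EF_D = 23+14 = 37
Expected project duration μ = 37 days. Critical path: B → C → D.

Variance along critical path = 7.111 + 0.111 + 2.778 = 10.000; σ = √10.000 = 3.162 days.
Z = (39 − 37) / 3.162 = 0.632
P(T ≤ 39) = Φ(0.632) ≈ 0.736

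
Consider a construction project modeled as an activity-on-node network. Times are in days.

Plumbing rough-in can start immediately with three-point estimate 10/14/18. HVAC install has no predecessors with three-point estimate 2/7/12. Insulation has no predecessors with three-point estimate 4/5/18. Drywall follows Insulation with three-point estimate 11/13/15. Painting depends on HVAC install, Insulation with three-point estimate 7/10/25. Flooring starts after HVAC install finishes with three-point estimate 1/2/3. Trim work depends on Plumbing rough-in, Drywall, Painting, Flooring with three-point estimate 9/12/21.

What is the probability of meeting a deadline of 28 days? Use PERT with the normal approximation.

0.056

te_Plumbing rough-in = (10 + 4·14 + 18)/6 = 84/6 = 14; σ²_Plumbing rough-in = ((18−10)/6)² = 1.778
te_HVAC install = (2 + 4·7 + 12)/6 = 42/6 = 7; σ²_HVAC install = ((12−2)/6)² = 2.778
te_Insulation = (4 + 4·5 + 18)/6 = 42/6 = 7; σ²_Insulation = ((18−4)/6)² = 5.444
te_Drywall = (11 + 4·13 + 15)/6 = 78/6 = 13; σ²_Drywall = ((15−11)/6)² = 0.444
te_Painting = (7 + 4·10 + 25)/6 = 72/6 = 12; σ²_Painting = ((25−7)/6)² = 9.000
te_Flooring = (1 + 4·2 + 3)/6 = 12/6 = 2; σ²_Flooring = ((3−1)/6)² = 0.111
te_Trim work = (9 + 4·12 + 21)/6 = 78/6 = 13; σ²_Trim work = ((21−9)/6)² = 4.000

Forward pass:
ES_Plumbing rough-in = 0; EF_Plumbing rough-in = 14
ES_HVAC install = 0; EF_HVAC install = 7
ES_Insulation = 0; EF_Insulation = 7
ES_Drywall = 7; EF_Drywall = 7+13 = 20
ES_Painting = max(EF_HVAC install=7, EF_Insulation=7) = 7; EF_Painting = 7+12 = 19
ES_Flooring = 7; EF_Flooring = 7+2 = 9
ES_Trim work = max(EF_Plumbing rough-in=14, EF_Drywall=20, EF_Painting=19, EF_Flooring=9) = 20; EF_Trim work = 20+13 = 33
Expected project duration μ = 33 days. Critical path: Insulation → Drywall → Trim work.

Variance along critical path = 5.444 + 0.444 + 4.000 = 9.889; σ = √9.889 = 3.145 days.
Z = (28 − 33) / 3.145 = -1.590
P(T ≤ 28) = Φ(-1.590) ≈ 0.056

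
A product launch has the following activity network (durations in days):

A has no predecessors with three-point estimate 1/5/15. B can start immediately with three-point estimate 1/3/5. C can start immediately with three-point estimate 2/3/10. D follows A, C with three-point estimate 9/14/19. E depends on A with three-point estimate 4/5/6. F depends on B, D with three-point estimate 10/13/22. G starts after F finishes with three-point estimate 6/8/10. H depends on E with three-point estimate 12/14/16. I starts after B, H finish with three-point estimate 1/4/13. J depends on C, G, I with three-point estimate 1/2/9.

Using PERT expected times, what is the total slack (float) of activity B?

te_A = (1 + 4·5 + 15)/6 = 36/6 = 6
te_B = (1 + 4·3 + 5)/6 = 18/6 = 3
te_C = (2 + 4·3 + 10)/6 = 24/6 = 4
te_D = (9 + 4·14 + 19)/6 = 84/6 = 14
te_E = (4 + 4·5 + 6)/6 = 30/6 = 5
te_F = (10 + 4·13 + 22)/6 = 84/6 = 14
te_G = (6 + 4·8 + 10)/6 = 48/6 = 8
te_H = (12 + 4·14 + 16)/6 = 84/6 = 14
te_I = (1 + 4·4 + 13)/6 = 30/6 = 5
te_J = (1 + 4·2 + 9)/6 = 18/6 = 3

Forward pass:
ES_A = 0; EF_A = 6
ES_B = 0; EF_B = 3
ES_C = 0; EF_C = 4
ES_D = max(EF_A=6, EF_C=4) = 6; EF_D = 6+14 = 20
ES_E = 6; EF_E = 6+5 = 11
ES_F = max(EF_B=3, EF_D=20) = 20; EF_F = 20+14 = 34
ES_G = 34; EF_G = 34+8 = 42
ES_H = 11; EF_H = 11+14 = 25
ES_I = max(EF_B=3, EF_H=25) = 25; EF_I = 25+5 = 30
ES_J = max(EF_C=4, EF_G=42, EF_I=30) = 42; EF_J = 42+3 = 45
Expected project duration μ = 45 days. Critical path: A → D → F → G → J.

Backward pass:
LF_J = 45; LS_J = 45−3 = 42
LF_I = LS_J = 42; LS_I = 42−5 = 37
LF_H = LS_I = 37; LS_H = 37−14 = 23
LF_G = LS_J = 42; LS_G = 42−8 = 34
LF_F = LS_G = 34; LS_F = 34−14 = 20
LF_E = LS_H = 23; LS_E = 23−5 = 18
LF_D = LS_F = 20; LS_D = 20−14 = 6
LF_C = min(LS_D=6, LS_J=42) = 6; LS_C = 6−4 = 2
LF_B = min(LS_F=20, LS_I=37) = 20; LS_B = 20−3 = 17
LF_A = min(LS_D=6, LS_E=18) = 6; LS_A = 6−6 = 0
Slack_B = LS_B − ES_B = 17 − 0 = 17

17 days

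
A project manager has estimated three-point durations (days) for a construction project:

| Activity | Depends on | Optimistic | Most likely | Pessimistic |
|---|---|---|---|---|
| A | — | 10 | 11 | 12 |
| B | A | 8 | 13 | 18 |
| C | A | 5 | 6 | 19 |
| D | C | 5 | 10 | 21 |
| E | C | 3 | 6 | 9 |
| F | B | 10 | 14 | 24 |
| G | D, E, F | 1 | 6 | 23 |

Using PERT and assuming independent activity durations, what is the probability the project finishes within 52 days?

0.858

te_A = (10 + 4·11 + 12)/6 = 66/6 = 11; σ²_A = ((12−10)/6)² = 0.111
te_B = (8 + 4·13 + 18)/6 = 78/6 = 13; σ²_B = ((18−8)/6)² = 2.778
te_C = (5 + 4·6 + 19)/6 = 48/6 = 8; σ²_C = ((19−5)/6)² = 5.444
te_D = (5 + 4·10 + 21)/6 = 66/6 = 11; σ²_D = ((21−5)/6)² = 7.111
te_E = (3 + 4·6 + 9)/6 = 36/6 = 6; σ²_E = ((9−3)/6)² = 1.000
te_F = (10 + 4·14 + 24)/6 = 90/6 = 15; σ²_F = ((24−10)/6)² = 5.444
te_G = (1 + 4·6 + 23)/6 = 48/6 = 8; σ²_G = ((23−1)/6)² = 13.444

Forward pass:
ES_A = 0; EF_A = 11
ES_B = 11; EF_B = 11+13 = 24
ES_C = 11; EF_C = 11+8 = 19
ES_D = 19; EF_D = 19+11 = 30
ES_E = 19; EF_E = 19+6 = 25
ES_F = 24; EF_F = 24+15 = 39
ES_G = max(EF_D=30, EF_E=25, EF_F=39) = 39; EF_G = 39+8 = 47
Expected project duration μ = 47 days. Critical path: A → B → F → G.

Variance along critical path = 0.111 + 2.778 + 5.444 + 13.444 = 21.778; σ = √21.778 = 4.667 days.
Z = (52 − 47) / 4.667 = 1.071
P(T ≤ 52) = Φ(1.071) ≈ 0.858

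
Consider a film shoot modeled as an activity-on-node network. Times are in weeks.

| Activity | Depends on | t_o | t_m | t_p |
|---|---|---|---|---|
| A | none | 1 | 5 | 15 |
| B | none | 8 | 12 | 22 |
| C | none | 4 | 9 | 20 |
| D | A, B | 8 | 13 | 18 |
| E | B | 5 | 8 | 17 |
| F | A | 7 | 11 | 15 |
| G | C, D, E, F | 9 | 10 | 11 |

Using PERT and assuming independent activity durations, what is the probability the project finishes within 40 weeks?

te_A = (1 + 4·5 + 15)/6 = 36/6 = 6; σ²_A = ((15−1)/6)² = 5.444
te_B = (8 + 4·12 + 22)/6 = 78/6 = 13; σ²_B = ((22−8)/6)² = 5.444
te_C = (4 + 4·9 + 20)/6 = 60/6 = 10; σ²_C = ((20−4)/6)² = 7.111
te_D = (8 + 4·13 + 18)/6 = 78/6 = 13; σ²_D = ((18−8)/6)² = 2.778
te_E = (5 + 4·8 + 17)/6 = 54/6 = 9; σ²_E = ((17−5)/6)² = 4.000
te_F = (7 + 4·11 + 15)/6 = 66/6 = 11; σ²_F = ((15−7)/6)² = 1.778
te_G = (9 + 4·10 + 11)/6 = 60/6 = 10; σ²_G = ((11−9)/6)² = 0.111

Forward pass:
ES_A = 0; EF_A = 6
ES_B = 0; EF_B = 13
ES_C = 0; EF_C = 10
ES_D = max(EF_A=6, EF_B=13) = 13; EF_D = 13+13 = 26
ES_E = 13; EF_E = 13+9 = 22
ES_F = 6; EF_F = 6+11 = 17
ES_G = max(EF_C=10, EF_D=26, EF_E=22, EF_F=17) = 26; EF_G = 26+10 = 36
Expected project duration μ = 36 weeks. Critical path: B → D → G.

Variance along critical path = 5.444 + 2.778 + 0.111 = 8.333; σ = √8.333 = 2.887 weeks.
Z = (40 − 36) / 2.887 = 1.386
P(T ≤ 40) = Φ(1.386) ≈ 0.917

0.917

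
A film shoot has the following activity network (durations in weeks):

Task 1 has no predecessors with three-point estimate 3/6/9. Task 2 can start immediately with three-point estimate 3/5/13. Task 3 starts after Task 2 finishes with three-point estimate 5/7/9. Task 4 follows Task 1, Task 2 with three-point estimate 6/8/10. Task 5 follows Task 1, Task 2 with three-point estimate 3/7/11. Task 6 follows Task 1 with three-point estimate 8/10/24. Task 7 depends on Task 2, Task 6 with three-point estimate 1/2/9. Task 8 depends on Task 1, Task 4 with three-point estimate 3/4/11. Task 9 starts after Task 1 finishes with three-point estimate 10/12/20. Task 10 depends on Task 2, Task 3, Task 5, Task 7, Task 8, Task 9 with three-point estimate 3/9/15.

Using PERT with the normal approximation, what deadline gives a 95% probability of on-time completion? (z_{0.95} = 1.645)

te_Task 1 = (3 + 4·6 + 9)/6 = 36/6 = 6; σ²_Task 1 = ((9−3)/6)² = 1.000
te_Task 2 = (3 + 4·5 + 13)/6 = 36/6 = 6; σ²_Task 2 = ((13−3)/6)² = 2.778
te_Task 3 = (5 + 4·7 + 9)/6 = 42/6 = 7; σ²_Task 3 = ((9−5)/6)² = 0.444
te_Task 4 = (6 + 4·8 + 10)/6 = 48/6 = 8; σ²_Task 4 = ((10−6)/6)² = 0.444
te_Task 5 = (3 + 4·7 + 11)/6 = 42/6 = 7; σ²_Task 5 = ((11−3)/6)² = 1.778
te_Task 6 = (8 + 4·10 + 24)/6 = 72/6 = 12; σ²_Task 6 = ((24−8)/6)² = 7.111
te_Task 7 = (1 + 4·2 + 9)/6 = 18/6 = 3; σ²_Task 7 = ((9−1)/6)² = 1.778
te_Task 8 = (3 + 4·4 + 11)/6 = 30/6 = 5; σ²_Task 8 = ((11−3)/6)² = 1.778
te_Task 9 = (10 + 4·12 + 20)/6 = 78/6 = 13; σ²_Task 9 = ((20−10)/6)² = 2.778
te_Task 10 = (3 + 4·9 + 15)/6 = 54/6 = 9; σ²_Task 10 = ((15−3)/6)² = 4.000

Forward pass:
ES_Task 1 = 0; EF_Task 1 = 6
ES_Task 2 = 0; EF_Task 2 = 6
ES_Task 3 = 6; EF_Task 3 = 6+7 = 13
ES_Task 4 = max(EF_Task 1=6, EF_Task 2=6) = 6; EF_Task 4 = 6+8 = 14
ES_Task 5 = max(EF_Task 1=6, EF_Task 2=6) = 6; EF_Task 5 = 6+7 = 13
ES_Task 6 = 6; EF_Task 6 = 6+12 = 18
ES_Task 7 = max(EF_Task 2=6, EF_Task 6=18) = 18; EF_Task 7 = 18+3 = 21
ES_Task 8 = max(EF_Task 1=6, EF_Task 4=14) = 14; EF_Task 8 = 14+5 = 19
ES_Task 9 = 6; EF_Task 9 = 6+13 = 19
ES_Task 10 = max(EF_Task 2=6, EF_Task 3=13, EF_Task 5=13, EF_Task 7=21, EF_Task 8=19, EF_Task 9=19) = 21; EF_Task 10 = 21+9 = 30
Expected project duration μ = 30 weeks. Critical path: Task 1 → Task 6 → Task 7 → Task 10.

Variance along critical path = 1.000 + 7.111 + 1.778 + 4.000 = 13.889; σ = 3.727 weeks.
D = μ + z·σ = 30 + 1.645·3.727 = 36.1 weeks

36.1 weeks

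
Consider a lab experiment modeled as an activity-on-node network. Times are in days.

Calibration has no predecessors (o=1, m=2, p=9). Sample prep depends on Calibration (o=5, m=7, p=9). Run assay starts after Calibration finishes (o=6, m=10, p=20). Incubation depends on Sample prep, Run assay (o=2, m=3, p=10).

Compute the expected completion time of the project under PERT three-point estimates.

18 days

te_Calibration = (1 + 4·2 + 9)/6 = 18/6 = 3
te_Sample prep = (5 + 4·7 + 9)/6 = 42/6 = 7
te_Run assay = (6 + 4·10 + 20)/6 = 66/6 = 11
te_Incubation = (2 + 4·3 + 10)/6 = 24/6 = 4

Forward pass:
ES_Calibration = 0; EF_Calibration = 3
ES_Sample prep = 3; EF_Sample prep = 3+7 = 10
ES_Run assay = 3; EF_Run assay = 3+11 = 14
ES_Incubation = max(EF_Sample prep=10, EF_Run assay=14) = 14; EF_Incubation = 14+4 = 18
Expected project duration μ = 18 days. Critical path: Calibration → Run assay → Incubation.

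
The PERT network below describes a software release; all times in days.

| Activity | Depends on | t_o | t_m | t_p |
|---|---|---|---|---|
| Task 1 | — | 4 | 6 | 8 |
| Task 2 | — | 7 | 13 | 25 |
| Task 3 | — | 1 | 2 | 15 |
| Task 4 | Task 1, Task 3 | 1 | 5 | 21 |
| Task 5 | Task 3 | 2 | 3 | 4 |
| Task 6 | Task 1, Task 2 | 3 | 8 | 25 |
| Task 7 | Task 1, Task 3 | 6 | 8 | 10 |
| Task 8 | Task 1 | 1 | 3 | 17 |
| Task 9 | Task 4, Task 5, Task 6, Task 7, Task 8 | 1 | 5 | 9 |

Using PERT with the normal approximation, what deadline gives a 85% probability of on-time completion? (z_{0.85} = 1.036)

te_Task 1 = (4 + 4·6 + 8)/6 = 36/6 = 6; σ²_Task 1 = ((8−4)/6)² = 0.444
te_Task 2 = (7 + 4·13 + 25)/6 = 84/6 = 14; σ²_Task 2 = ((25−7)/6)² = 9.000
te_Task 3 = (1 + 4·2 + 15)/6 = 24/6 = 4; σ²_Task 3 = ((15−1)/6)² = 5.444
te_Task 4 = (1 + 4·5 + 21)/6 = 42/6 = 7; σ²_Task 4 = ((21−1)/6)² = 11.111
te_Task 5 = (2 + 4·3 + 4)/6 = 18/6 = 3; σ²_Task 5 = ((4−2)/6)² = 0.111
te_Task 6 = (3 + 4·8 + 25)/6 = 60/6 = 10; σ²_Task 6 = ((25−3)/6)² = 13.444
te_Task 7 = (6 + 4·8 + 10)/6 = 48/6 = 8; σ²_Task 7 = ((10−6)/6)² = 0.444
te_Task 8 = (1 + 4·3 + 17)/6 = 30/6 = 5; σ²_Task 8 = ((17−1)/6)² = 7.111
te_Task 9 = (1 + 4·5 + 9)/6 = 30/6 = 5; σ²_Task 9 = ((9−1)/6)² = 1.778

Forward pass:
ES_Task 1 = 0; EF_Task 1 = 6
ES_Task 2 = 0; EF_Task 2 = 14
ES_Task 3 = 0; EF_Task 3 = 4
ES_Task 4 = max(EF_Task 1=6, EF_Task 3=4) = 6; EF_Task 4 = 6+7 = 13
ES_Task 5 = 4; EF_Task 5 = 4+3 = 7
ES_Task 6 = max(EF_Task 1=6, EF_Task 2=14) = 14; EF_Task 6 = 14+10 = 24
ES_Task 7 = max(EF_Task 1=6, EF_Task 3=4) = 6; EF_Task 7 = 6+8 = 14
ES_Task 8 = 6; EF_Task 8 = 6+5 = 11
ES_Task 9 = max(EF_Task 4=13, EF_Task 5=7, EF_Task 6=24, EF_Task 7=14, EF_Task 8=11) = 24; EF_Task 9 = 24+5 = 29
Expected project duration μ = 29 days. Critical path: Task 2 → Task 6 → Task 9.

Variance along critical path = 9.000 + 13.444 + 1.778 = 24.222; σ = 4.922 days.
D = μ + z·σ = 29 + 1.036·4.922 = 34.1 days

34.1 days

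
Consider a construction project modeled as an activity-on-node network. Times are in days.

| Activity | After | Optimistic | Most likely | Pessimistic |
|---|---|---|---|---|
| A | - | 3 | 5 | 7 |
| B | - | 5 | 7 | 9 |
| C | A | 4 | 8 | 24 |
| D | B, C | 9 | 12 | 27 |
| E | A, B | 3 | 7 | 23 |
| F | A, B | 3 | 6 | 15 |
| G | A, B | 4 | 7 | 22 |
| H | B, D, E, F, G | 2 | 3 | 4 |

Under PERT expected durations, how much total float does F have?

15 days

te_A = (3 + 4·5 + 7)/6 = 30/6 = 5
te_B = (5 + 4·7 + 9)/6 = 42/6 = 7
te_C = (4 + 4·8 + 24)/6 = 60/6 = 10
te_D = (9 + 4·12 + 27)/6 = 84/6 = 14
te_E = (3 + 4·7 + 23)/6 = 54/6 = 9
te_F = (3 + 4·6 + 15)/6 = 42/6 = 7
te_G = (4 + 4·7 + 22)/6 = 54/6 = 9
te_H = (2 + 4·3 + 4)/6 = 18/6 = 3

Forward pass:
ES_A = 0; EF_A = 5
ES_B = 0; EF_B = 7
ES_C = 5; EF_C = 5+10 = 15
ES_D = max(EF_B=7, EF_C=15) = 15; EF_D = 15+14 = 29
ES_E = max(EF_A=5, EF_B=7) = 7; EF_E = 7+9 = 16
ES_F = max(EF_A=5, EF_B=7) = 7; EF_F = 7+7 = 14
ES_G = max(EF_A=5, EF_B=7) = 7; EF_G = 7+9 = 16
ES_H = max(EF_B=7, EF_D=29, EF_E=16, EF_F=14, EF_G=16) = 29; EF_H = 29+3 = 32
Expected project duration μ = 32 days. Critical path: A → C → D → H.

Backward pass:
LF_H = 32; LS_H = 32−3 = 29
LF_G = LS_H = 29; LS_G = 29−9 = 20
LF_F = LS_H = 29; LS_F = 29−7 = 22
LF_E = LS_H = 29; LS_E = 29−9 = 20
LF_D = LS_H = 29; LS_D = 29−14 = 15
LF_C = LS_D = 15; LS_C = 15−10 = 5
LF_B = min(LS_D=15, LS_E=20, LS_F=22, LS_G=20, LS_H=29) = 15; LS_B = 15−7 = 8
LF_A = min(LS_C=5, LS_E=20, LS_F=22, LS_G=20) = 5; LS_A = 5−5 = 0
Slack_F = LS_F − ES_F = 22 − 7 = 15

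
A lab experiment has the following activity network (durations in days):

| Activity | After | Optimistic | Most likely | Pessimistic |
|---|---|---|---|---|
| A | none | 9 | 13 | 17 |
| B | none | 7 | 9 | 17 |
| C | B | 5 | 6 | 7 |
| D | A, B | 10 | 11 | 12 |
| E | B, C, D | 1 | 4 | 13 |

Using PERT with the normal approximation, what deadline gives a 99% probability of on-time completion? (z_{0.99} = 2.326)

34.6 days

te_A = (9 + 4·13 + 17)/6 = 78/6 = 13; σ²_A = ((17−9)/6)² = 1.778
te_B = (7 + 4·9 + 17)/6 = 60/6 = 10; σ²_B = ((17−7)/6)² = 2.778
te_C = (5 + 4·6 + 7)/6 = 36/6 = 6; σ²_C = ((7−5)/6)² = 0.111
te_D = (10 + 4·11 + 12)/6 = 66/6 = 11; σ²_D = ((12−10)/6)² = 0.111
te_E = (1 + 4·4 + 13)/6 = 30/6 = 5; σ²_E = ((13−1)/6)² = 4.000

Forward pass:
ES_A = 0; EF_A = 13
ES_B = 0; EF_B = 10
ES_C = 10; EF_C = 10+6 = 16
ES_D = max(EF_A=13, EF_B=10) = 13; EF_D = 13+11 = 24
ES_E = max(EF_B=10, EF_C=16, EF_D=24) = 24; EF_E = 24+5 = 29
Expected project duration μ = 29 days. Critical path: A → D → E.

Variance along critical path = 1.778 + 0.111 + 4.000 = 5.889; σ = 2.427 days.
D = μ + z·σ = 29 + 2.326·2.427 = 34.6 days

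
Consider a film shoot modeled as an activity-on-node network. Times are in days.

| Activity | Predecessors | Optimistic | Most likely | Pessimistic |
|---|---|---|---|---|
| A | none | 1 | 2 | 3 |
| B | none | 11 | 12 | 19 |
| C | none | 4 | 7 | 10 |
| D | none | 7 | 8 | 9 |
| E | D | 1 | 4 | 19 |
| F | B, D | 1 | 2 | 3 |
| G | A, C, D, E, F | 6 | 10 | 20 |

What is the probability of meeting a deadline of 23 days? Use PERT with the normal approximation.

0.134

te_A = (1 + 4·2 + 3)/6 = 12/6 = 2; σ²_A = ((3−1)/6)² = 0.111
te_B = (11 + 4·12 + 19)/6 = 78/6 = 13; σ²_B = ((19−11)/6)² = 1.778
te_C = (4 + 4·7 + 10)/6 = 42/6 = 7; σ²_C = ((10−4)/6)² = 1.000
te_D = (7 + 4·8 + 9)/6 = 48/6 = 8; σ²_D = ((9−7)/6)² = 0.111
te_E = (1 + 4·4 + 19)/6 = 36/6 = 6; σ²_E = ((19−1)/6)² = 9.000
te_F = (1 + 4·2 + 3)/6 = 12/6 = 2; σ²_F = ((3−1)/6)² = 0.111
te_G = (6 + 4·10 + 20)/6 = 66/6 = 11; σ²_G = ((20−6)/6)² = 5.444

Forward pass:
ES_A = 0; EF_A = 2
ES_B = 0; EF_B = 13
ES_C = 0; EF_C = 7
ES_D = 0; EF_D = 8
ES_E = 8; EF_E = 8+6 = 14
ES_F = max(EF_B=13, EF_D=8) = 13; EF_F = 13+2 = 15
ES_G = max(EF_A=2, EF_C=7, EF_D=8, EF_E=14, EF_F=15) = 15; EF_G = 15+11 = 26
Expected project duration μ = 26 days. Critical path: B → F → G.

Variance along critical path = 1.778 + 0.111 + 5.444 = 7.333; σ = √7.333 = 2.708 days.
Z = (23 − 26) / 2.708 = -1.108
P(T ≤ 23) = Φ(-1.108) ≈ 0.134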